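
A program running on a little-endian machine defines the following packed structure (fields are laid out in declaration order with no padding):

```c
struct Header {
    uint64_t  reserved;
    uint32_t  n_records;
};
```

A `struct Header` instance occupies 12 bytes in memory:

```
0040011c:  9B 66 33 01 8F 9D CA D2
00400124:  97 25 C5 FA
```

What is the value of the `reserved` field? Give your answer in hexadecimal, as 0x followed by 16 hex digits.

`reserved` is the first field, at byte offset 0, occupying 8 bytes.
Bytes at offsets 0..7: 9B 66 33 01 8F 9D CA D2.
Little-endian stores the least-significant byte at the lowest address.
Reassemble most-significant byte first: D2 CA 9D 8F 01 33 66 9B → 0xD2CA9D8F0133669B.

0xD2CA9D8F0133669B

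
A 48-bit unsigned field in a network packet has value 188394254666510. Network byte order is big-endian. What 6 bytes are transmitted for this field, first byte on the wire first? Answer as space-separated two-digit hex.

AB 57 F4 A0 8B 0E

188394254666510 in hexadecimal, padded to 48 bits, is 0xAB57F4A08B0E.
Split into bytes (most-significant first): AB 57 F4 A0 8B 0E.
In big-endian order the high byte comes first in memory.
So the memory order matches the most-significant-first order: AB 57 F4 A0 8B 0E.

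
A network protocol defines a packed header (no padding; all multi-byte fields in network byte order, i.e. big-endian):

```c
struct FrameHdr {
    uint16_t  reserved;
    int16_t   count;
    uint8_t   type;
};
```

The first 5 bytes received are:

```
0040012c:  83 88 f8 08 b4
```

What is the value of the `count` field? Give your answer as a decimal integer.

`count` follows `reserved` (2 bytes), so it starts at byte offset 2 and occupies 2 bytes.
Bytes at offsets 2..3: F8 08.
Big-endian stores the most-significant byte at the lowest address.
The bytes are already most-significant first: 0xF808.
Top bit is set, so as a signed 16-bit value this is 0xF808 − 2^16 = -2040.

-2040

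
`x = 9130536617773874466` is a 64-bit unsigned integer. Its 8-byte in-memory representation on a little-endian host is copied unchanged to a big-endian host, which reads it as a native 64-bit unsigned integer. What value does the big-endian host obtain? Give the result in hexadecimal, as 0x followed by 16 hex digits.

0x22BD1B9FAD2EB67E

9130536617773874466 in 64-bit hexadecimal is 0x7EB62EAD9F1BBD22.
Stored little-endian, the bytes at ascending addresses are 22 BD 1B 9F AD 2E B6 7E.
Read back as big-endian, the last byte is least significant, giving 0x22BD1B9FAD2EB67E.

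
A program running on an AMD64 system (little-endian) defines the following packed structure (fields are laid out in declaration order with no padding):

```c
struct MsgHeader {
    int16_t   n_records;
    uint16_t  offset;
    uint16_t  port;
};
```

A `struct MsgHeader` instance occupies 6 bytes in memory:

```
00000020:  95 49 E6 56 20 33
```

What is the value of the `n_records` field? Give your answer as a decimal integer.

18837

`n_records` is the first field, at byte offset 0, occupying 2 bytes.
Bytes at offsets 0..1: 95 49.
Little-endian stores the least-significant byte at the lowest address.
Reassemble most-significant byte first: 49 95 → 0x4995.
0x4995 = 18837.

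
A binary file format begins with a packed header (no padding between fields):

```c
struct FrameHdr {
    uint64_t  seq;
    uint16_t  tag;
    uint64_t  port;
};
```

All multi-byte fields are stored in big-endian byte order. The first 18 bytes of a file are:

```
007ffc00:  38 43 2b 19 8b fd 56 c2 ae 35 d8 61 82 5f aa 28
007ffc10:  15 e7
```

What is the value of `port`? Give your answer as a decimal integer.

15591886732321625575

`port` follows `seq` (8 B), `tag` (2 B), so it starts at offset 8 + 2 = 10 and occupies 8 bytes.
Bytes at offsets 10..17: D8 61 82 5F AA 28 15 E7.
In big-endian order the high byte comes first in memory.
The bytes are already most-significant first: 0xD861825FAA2815E7.
0xD861825FAA2815E7 = 15591886732321625575.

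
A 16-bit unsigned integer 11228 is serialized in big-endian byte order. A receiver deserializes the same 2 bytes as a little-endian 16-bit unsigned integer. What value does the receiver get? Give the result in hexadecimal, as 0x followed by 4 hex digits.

0xDC2B

11228 in 16-bit hexadecimal is 0x2BDC.
Stored big-endian, the bytes at ascending addresses are 2B DC.
Read back as little-endian, the first byte is least significant, giving 0xDC2B.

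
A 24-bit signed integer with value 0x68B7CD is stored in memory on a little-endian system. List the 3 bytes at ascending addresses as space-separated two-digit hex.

CD B7 68

Split into bytes (most-significant first): 68 B7 CD.
In little-endian order the low byte comes first in memory.
So at ascending addresses the bytes are CD B7 68.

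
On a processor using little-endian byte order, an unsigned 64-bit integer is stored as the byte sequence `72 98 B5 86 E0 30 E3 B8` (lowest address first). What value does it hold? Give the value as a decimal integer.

In little-endian order the low byte comes first in memory.
Reassemble most-significant byte first: B8 E3 30 E0 86 B5 98 72 → 0xB8E330E086B59872.
0xB8E330E086B59872 = 13322545863582914674.

13322545863582914674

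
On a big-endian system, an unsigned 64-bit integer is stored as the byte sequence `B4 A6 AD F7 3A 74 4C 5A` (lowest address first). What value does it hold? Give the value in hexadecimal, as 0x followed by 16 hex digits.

0xB4A6ADF73A744C5A

In big-endian order the high byte comes first in memory.
The bytes are already most-significant first: 0xB4A6ADF73A744C5A.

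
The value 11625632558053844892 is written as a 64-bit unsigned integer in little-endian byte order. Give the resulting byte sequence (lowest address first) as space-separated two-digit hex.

9C E7 03 60 37 8B 56 A1

11625632558053844892 in hexadecimal, padded to 64 bits, is 0xA1568B376003E79C.
Split into bytes (most-significant first): A1 56 8B 37 60 03 E7 9C.
In little-endian order the low byte comes first in memory.
So at ascending addresses the bytes are 9C E7 03 60 37 8B 56 A1.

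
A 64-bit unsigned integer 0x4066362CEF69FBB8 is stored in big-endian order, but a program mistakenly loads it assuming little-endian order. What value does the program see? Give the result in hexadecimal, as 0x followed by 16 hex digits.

0xB8FB69EF2C366640

Stored big-endian, the bytes at ascending addresses are 40 66 36 2C EF 69 FB B8.
Read back as little-endian, the first byte is least significant, giving 0xB8FB69EF2C366640.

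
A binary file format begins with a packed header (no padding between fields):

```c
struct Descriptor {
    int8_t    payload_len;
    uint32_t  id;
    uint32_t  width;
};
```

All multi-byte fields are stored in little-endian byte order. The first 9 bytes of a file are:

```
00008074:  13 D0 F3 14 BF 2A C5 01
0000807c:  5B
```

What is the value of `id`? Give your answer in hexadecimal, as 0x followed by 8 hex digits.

`id` follows `payload_len` (1 byte), so it starts at byte offset 1 and occupies 4 bytes.
Bytes at offsets 1..4: D0 F3 14 BF.
In little-endian order the low byte comes first in memory.
Reassemble most-significant byte first: BF 14 F3 D0 → 0xBF14F3D0.

0xBF14F3D0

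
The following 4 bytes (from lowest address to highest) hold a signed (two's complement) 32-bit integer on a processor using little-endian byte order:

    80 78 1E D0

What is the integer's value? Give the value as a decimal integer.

Little-endian: lowest address holds the least-significant byte.
Reassemble most-significant byte first: D0 1E 78 80 → 0xD01E7880.
Top bit is set, so as a signed 32-bit value this is 0xD01E7880 − 2^32 = -803309440.

-803309440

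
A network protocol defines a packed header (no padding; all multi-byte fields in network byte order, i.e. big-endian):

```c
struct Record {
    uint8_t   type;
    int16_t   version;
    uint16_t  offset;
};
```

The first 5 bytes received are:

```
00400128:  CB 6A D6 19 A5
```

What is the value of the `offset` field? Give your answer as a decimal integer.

6565

`offset` follows `type` (1 B), `version` (2 B), so it starts at offset 1 + 2 = 3 and occupies 2 bytes.
Bytes at offsets 3..4: 19 A5.
In big-endian order the high byte comes first in memory.
The bytes are already most-significant first: 0x19A5.
0x19A5 = 6565.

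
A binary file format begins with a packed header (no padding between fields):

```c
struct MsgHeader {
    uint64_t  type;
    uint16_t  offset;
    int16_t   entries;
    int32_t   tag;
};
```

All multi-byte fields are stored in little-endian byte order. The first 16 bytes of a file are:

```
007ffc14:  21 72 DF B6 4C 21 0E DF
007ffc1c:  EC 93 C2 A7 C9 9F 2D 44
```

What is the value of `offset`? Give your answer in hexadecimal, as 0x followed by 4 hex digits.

0x93EC

`offset` follows `type` (8 bytes), so it starts at byte offset 8 and occupies 2 bytes.
Bytes at offsets 8..9: EC 93.
Little-endian: lowest address holds the least-significant byte.
Reassemble most-significant byte first: 93 EC → 0x93EC.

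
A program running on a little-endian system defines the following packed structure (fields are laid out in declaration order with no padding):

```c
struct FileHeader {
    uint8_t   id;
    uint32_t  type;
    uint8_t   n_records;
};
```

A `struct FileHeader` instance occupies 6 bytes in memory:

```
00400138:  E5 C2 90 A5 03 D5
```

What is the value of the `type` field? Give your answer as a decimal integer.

`type` follows `id` (1 byte), so it starts at byte offset 1 and occupies 4 bytes.
Bytes at offsets 1..4: C2 90 A5 03.
Little-endian stores the least-significant byte at the lowest address.
Reassemble most-significant byte first: 03 A5 90 C2 → 0x03A590C2.
0x03A590C2 = 61182146.

61182146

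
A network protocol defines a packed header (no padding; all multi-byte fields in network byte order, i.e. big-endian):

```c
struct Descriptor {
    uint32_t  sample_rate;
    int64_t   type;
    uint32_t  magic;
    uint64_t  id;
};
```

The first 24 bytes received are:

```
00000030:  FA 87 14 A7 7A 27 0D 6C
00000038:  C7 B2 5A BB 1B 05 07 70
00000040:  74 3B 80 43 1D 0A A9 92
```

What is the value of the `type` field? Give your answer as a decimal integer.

`type` follows `sample_rate` (4 bytes), so it starts at byte offset 4 and occupies 8 bytes.
Bytes at offsets 4..11: 7A 27 0D 6C C7 B2 5A BB.
Big-endian: lowest address holds the most-significant byte.
The bytes are already most-significant first: 0x7A270D6CC7B25ABB.
0x7A270D6CC7B25ABB = 8802018757576907451.

8802018757576907451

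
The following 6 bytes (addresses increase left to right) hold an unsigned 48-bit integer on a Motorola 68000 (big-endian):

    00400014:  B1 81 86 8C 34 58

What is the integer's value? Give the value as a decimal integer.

195169866232920

In big-endian order the high byte comes first in memory.
The bytes are already most-significant first: 0xB181868C3458.
0xB181868C3458 = 195169866232920.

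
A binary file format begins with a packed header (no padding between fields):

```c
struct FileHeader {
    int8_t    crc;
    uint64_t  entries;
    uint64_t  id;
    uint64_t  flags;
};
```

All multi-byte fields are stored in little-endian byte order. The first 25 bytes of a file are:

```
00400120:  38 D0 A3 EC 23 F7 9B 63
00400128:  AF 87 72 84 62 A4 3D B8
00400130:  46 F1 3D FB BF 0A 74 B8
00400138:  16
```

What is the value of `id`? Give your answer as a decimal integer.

5095890754606494343

`id` follows `crc` (1 B), `entries` (8 B), so it starts at offset 1 + 8 = 9 and occupies 8 bytes.
Bytes at offsets 9..16: 87 72 84 62 A4 3D B8 46.
In little-endian order the low byte comes first in memory.
Reassemble most-significant byte first: 46 B8 3D A4 62 84 72 87 → 0x46B83DA462847287.
0x46B83DA462847287 = 5095890754606494343.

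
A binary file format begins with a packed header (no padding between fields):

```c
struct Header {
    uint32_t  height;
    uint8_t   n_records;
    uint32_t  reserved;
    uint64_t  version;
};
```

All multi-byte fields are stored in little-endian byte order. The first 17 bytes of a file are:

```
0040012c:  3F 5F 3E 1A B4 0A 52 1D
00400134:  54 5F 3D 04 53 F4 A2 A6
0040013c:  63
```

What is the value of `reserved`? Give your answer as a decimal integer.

`reserved` follows `height` (4 B), `n_records` (1 B), so it starts at offset 4 + 1 = 5 and occupies 4 bytes.
Bytes at offsets 5..8: 0A 52 1D 54.
Little-endian stores the least-significant byte at the lowest address.
Reassemble most-significant byte first: 54 1D 52 0A → 0x541D520A.
0x541D520A = 1411207690.

1411207690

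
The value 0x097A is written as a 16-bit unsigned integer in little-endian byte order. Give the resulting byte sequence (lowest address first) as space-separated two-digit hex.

7A 09

Split into bytes (most-significant first): 09 7A.
In little-endian order the low byte comes first in memory.
So at ascending addresses the bytes are 7A 09.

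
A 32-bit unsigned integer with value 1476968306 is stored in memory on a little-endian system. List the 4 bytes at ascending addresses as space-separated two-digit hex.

72 BF 08 58

1476968306 in hexadecimal, padded to 32 bits, is 0x5808BF72.
Split into bytes (most-significant first): 58 08 BF 72.
Little-endian: lowest address holds the least-significant byte.
So at ascending addresses the bytes are 72 BF 08 58.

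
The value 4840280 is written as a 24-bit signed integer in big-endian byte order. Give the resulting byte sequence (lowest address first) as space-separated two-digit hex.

49 DB 58

4840280 in hexadecimal, padded to 24 bits, is 0x49DB58.
Split into bytes (most-significant first): 49 DB 58.
Big-endian stores the most-significant byte at the lowest address.
So the memory order matches the most-significant-first order: 49 DB 58.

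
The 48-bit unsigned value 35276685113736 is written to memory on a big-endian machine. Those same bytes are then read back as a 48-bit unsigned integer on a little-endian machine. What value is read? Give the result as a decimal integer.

150604244456736

35276685113736 in 48-bit hexadecimal is 0x20157E48F988.
Stored big-endian, the bytes at ascending addresses are 20 15 7E 48 F9 88.
Read back as little-endian, the first byte is least significant, giving 0x88F9487E1520.
0x88F9487E1520 = 150604244456736.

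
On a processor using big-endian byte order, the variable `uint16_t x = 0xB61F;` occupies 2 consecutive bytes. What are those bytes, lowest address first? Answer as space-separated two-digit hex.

Split into bytes (most-significant first): B6 1F.
Big-endian: lowest address holds the most-significant byte.
So the memory order matches the most-significant-first order: B6 1F.

B6 1F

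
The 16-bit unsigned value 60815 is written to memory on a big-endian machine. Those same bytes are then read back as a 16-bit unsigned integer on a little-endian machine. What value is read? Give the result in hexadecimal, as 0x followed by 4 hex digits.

0x8FED

60815 in 16-bit hexadecimal is 0xED8F.
Stored big-endian, the bytes at ascending addresses are ED 8F.
Read back as little-endian, the first byte is least significant, giving 0x8FED.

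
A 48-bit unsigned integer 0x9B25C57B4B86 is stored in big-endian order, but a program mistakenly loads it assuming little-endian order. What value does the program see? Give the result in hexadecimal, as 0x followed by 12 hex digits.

Stored big-endian, the bytes at ascending addresses are 9B 25 C5 7B 4B 86.
Read back as little-endian, the first byte is least significant, giving 0x864B7BC5259B.

0x864B7BC5259B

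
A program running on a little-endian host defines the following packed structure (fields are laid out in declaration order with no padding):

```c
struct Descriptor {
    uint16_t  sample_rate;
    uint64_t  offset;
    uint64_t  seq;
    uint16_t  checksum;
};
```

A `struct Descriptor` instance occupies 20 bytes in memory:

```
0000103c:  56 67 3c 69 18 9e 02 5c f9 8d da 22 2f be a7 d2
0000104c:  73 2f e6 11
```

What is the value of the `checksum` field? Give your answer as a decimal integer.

`checksum` follows `sample_rate` (2 B), `offset` (8 B), `seq` (8 B), so it starts at offset 2 + 8 + 8 = 18 and occupies 2 bytes.
Bytes at offsets 18..19: E6 11.
Little-endian stores the least-significant byte at the lowest address.
Reassemble most-significant byte first: 11 E6 → 0x11E6.
0x11E6 = 4582.

4582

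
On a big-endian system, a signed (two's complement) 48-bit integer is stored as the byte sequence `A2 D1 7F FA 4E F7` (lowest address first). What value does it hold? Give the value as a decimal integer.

-102454297735433

In big-endian order the high byte comes first in memory.
The bytes are already most-significant first: 0xA2D17FFA4EF7.
Top bit is set, so as a signed 48-bit value this is 0xA2D17FFA4EF7 − 2^48 = -102454297735433.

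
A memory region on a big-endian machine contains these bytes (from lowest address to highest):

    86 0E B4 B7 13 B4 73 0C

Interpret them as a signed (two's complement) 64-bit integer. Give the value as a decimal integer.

Big-endian stores the most-significant byte at the lowest address.
The bytes are already most-significant first: 0x860EB4B713B4730C.
Top bit is set, so as a signed 64-bit value this is 0x860EB4B713B4730C − 2^64 = -8786887124550651124.

-8786887124550651124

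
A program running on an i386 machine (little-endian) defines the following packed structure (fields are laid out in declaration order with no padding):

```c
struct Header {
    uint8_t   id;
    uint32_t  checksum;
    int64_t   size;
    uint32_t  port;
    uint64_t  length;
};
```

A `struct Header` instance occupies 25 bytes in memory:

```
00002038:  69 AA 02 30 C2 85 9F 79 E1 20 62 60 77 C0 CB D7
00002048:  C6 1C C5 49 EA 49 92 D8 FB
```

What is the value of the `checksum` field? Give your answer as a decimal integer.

3257926314

`checksum` follows `id` (1 byte), so it starts at byte offset 1 and occupies 4 bytes.
Bytes at offsets 1..4: AA 02 30 C2.
Little-endian stores the least-significant byte at the lowest address.
Reassemble most-significant byte first: C2 30 02 AA → 0xC23002AA.
0xC23002AA = 3257926314.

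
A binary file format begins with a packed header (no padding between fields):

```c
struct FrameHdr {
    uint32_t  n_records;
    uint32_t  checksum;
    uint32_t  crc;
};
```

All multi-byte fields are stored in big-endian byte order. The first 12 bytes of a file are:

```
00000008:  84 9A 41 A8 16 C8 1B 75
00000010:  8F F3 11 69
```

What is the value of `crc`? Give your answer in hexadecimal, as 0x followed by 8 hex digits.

`crc` follows `n_records` (4 B), `checksum` (4 B), so it starts at offset 4 + 4 = 8 and occupies 4 bytes.
Bytes at offsets 8..11: 8F F3 11 69.
In big-endian order the high byte comes first in memory.
The bytes are already most-significant first: 0x8FF31169.

0x8FF31169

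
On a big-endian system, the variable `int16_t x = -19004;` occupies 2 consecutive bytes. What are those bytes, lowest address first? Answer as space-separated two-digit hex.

B5 C4

Two's complement of -19004 in 16 bits: 19004 = 0x4A3C; invert → 0xB5C3; add 1 → 0xB5C4.
Split into bytes (most-significant first): B5 C4.
Big-endian stores the most-significant byte at the lowest address.
So the memory order matches the most-significant-first order: B5 C4.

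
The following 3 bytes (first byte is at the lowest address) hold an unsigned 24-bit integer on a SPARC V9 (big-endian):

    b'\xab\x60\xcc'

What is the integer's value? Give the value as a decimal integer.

11231436

In big-endian order the high byte comes first in memory.
The bytes are already most-significant first: 0xAB60CC.
0xAB60CC = 11231436.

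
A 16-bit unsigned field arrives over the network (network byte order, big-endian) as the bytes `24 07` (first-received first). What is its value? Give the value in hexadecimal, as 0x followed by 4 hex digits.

0x2407

Big-endian: lowest address holds the most-significant byte.
The bytes are already most-significant first: 0x2407.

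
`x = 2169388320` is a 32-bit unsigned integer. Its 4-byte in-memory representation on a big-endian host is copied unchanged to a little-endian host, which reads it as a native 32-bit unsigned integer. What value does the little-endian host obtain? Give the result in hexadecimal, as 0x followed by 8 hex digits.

0x203D4E81

2169388320 in 32-bit hexadecimal is 0x814E3D20.
Stored big-endian, the bytes at ascending addresses are 81 4E 3D 20.
Read back as little-endian, the first byte is least significant, giving 0x203D4E81.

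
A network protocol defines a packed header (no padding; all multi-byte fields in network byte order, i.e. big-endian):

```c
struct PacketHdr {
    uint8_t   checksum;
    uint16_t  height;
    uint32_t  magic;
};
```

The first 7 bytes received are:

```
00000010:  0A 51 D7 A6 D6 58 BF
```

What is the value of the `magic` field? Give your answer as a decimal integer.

`magic` follows `checksum` (1 B), `height` (2 B), so it starts at offset 1 + 2 = 3 and occupies 4 bytes.
Bytes at offsets 3..6: A6 D6 58 BF.
Big-endian: lowest address holds the most-significant byte.
The bytes are already most-significant first: 0xA6D658BF.
0xA6D658BF = 2799065279.

2799065279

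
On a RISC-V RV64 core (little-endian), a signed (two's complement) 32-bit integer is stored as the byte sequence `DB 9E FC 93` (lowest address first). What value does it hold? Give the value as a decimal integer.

Little-endian stores the least-significant byte at the lowest address.
Reassemble most-significant byte first: 93 FC 9E DB → 0x93FC9EDB.
Top bit is set, so as a signed 32-bit value this is 0x93FC9EDB − 2^32 = -1812160805.

-1812160805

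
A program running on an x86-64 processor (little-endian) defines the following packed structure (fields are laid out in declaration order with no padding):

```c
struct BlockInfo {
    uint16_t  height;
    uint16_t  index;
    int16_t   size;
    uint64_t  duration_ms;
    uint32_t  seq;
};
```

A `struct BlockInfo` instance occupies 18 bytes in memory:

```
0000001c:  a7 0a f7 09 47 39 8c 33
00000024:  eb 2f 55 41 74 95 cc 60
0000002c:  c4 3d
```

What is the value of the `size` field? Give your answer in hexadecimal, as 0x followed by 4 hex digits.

`size` follows `height` (2 B), `index` (2 B), so it starts at offset 2 + 2 = 4 and occupies 2 bytes.
Bytes at offsets 4..5: 47 39.
Little-endian stores the least-significant byte at the lowest address.
Reassemble most-significant byte first: 39 47 → 0x3947.

0x3947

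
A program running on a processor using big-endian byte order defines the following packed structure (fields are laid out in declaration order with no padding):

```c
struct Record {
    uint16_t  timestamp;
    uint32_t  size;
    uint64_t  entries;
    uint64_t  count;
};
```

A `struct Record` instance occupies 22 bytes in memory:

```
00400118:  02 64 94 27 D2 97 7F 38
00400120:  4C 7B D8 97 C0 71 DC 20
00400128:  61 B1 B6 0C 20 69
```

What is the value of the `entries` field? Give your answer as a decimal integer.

9167161136311156849

`entries` follows `timestamp` (2 B), `size` (4 B), so it starts at offset 2 + 4 = 6 and occupies 8 bytes.
Bytes at offsets 6..13: 7F 38 4C 7B D8 97 C0 71.
In big-endian order the high byte comes first in memory.
The bytes are already most-significant first: 0x7F384C7BD897C071.
0x7F384C7BD897C071 = 9167161136311156849.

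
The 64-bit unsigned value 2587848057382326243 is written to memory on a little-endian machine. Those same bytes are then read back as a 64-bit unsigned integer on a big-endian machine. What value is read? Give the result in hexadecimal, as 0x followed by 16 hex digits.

2587848057382326243 in 64-bit hexadecimal is 0x23E9E218E0F54FE3.
Stored little-endian, the bytes at ascending addresses are E3 4F F5 E0 18 E2 E9 23.
Read back as big-endian, the last byte is least significant, giving 0xE34FF5E018E2E923.

0xE34FF5E018E2E923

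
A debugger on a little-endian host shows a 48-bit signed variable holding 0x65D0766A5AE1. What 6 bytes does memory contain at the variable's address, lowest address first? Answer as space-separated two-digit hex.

E1 5A 6A 76 D0 65

Split into bytes (most-significant first): 65 D0 76 6A 5A E1.
In little-endian order the low byte comes first in memory.
So at ascending addresses the bytes are E1 5A 6A 76 D0 65.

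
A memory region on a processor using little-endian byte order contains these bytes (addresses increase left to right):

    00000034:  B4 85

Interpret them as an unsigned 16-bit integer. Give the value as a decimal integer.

In little-endian order the low byte comes first in memory.
Reassemble most-significant byte first: 85 B4 → 0x85B4.
0x85B4 = 34228.

34228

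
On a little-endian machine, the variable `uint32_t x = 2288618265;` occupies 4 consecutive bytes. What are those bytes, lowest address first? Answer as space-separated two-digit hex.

2288618265 in hexadecimal, padded to 32 bits, is 0x88698B19.
Split into bytes (most-significant first): 88 69 8B 19.
In little-endian order the low byte comes first in memory.
So at ascending addresses the bytes are 19 8B 69 88.

19 8B 69 88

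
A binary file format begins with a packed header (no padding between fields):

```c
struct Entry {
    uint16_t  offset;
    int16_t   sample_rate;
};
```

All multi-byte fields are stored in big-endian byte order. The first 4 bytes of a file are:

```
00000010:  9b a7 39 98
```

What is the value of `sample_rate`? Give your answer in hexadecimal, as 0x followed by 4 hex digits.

0x3998

`sample_rate` follows `offset` (2 bytes), so it starts at byte offset 2 and occupies 2 bytes.
Bytes at offsets 2..3: 39 98.
Big-endian: lowest address holds the most-significant byte.
The bytes are already most-significant first: 0x3998.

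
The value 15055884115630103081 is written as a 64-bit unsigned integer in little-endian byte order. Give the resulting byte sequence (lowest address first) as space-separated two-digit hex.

29 1A 94 6B D5 3E F1 D0

15055884115630103081 in hexadecimal, padded to 64 bits, is 0xD0F13ED56B941A29.
Split into bytes (most-significant first): D0 F1 3E D5 6B 94 1A 29.
Little-endian stores the least-significant byte at the lowest address.
So at ascending addresses the bytes are 29 1A 94 6B D5 3E F1 D0.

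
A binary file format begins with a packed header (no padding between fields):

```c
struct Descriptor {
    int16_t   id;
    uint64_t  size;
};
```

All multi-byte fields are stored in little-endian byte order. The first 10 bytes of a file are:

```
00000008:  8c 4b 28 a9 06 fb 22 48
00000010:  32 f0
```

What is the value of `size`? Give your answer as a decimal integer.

`size` follows `id` (2 bytes), so it starts at byte offset 2 and occupies 8 bytes.
Bytes at offsets 2..9: 28 A9 06 FB 22 48 32 F0.
Little-endian: lowest address holds the least-significant byte.
Reassemble most-significant byte first: F0 32 48 22 FB 06 A9 28 → 0xF0324822FB06A928.
0xF0324822FB06A928 = 17307975633015843112.

17307975633015843112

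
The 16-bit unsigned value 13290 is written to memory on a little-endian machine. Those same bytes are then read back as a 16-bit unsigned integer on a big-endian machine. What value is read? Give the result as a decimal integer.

13290 in 16-bit hexadecimal is 0x33EA.
Stored little-endian, the bytes at ascending addresses are EA 33.
Read back as big-endian, the last byte is least significant, giving 0xEA33.
0xEA33 = 59955.

59955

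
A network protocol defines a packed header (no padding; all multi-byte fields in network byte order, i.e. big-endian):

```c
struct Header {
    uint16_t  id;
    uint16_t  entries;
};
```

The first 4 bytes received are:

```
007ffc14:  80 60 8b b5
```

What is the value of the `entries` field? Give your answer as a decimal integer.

35765

`entries` follows `id` (2 bytes), so it starts at byte offset 2 and occupies 2 bytes.
Bytes at offsets 2..3: 8B B5.
Big-endian: lowest address holds the most-significant byte.
The bytes are already most-significant first: 0x8BB5.
0x8BB5 = 35765.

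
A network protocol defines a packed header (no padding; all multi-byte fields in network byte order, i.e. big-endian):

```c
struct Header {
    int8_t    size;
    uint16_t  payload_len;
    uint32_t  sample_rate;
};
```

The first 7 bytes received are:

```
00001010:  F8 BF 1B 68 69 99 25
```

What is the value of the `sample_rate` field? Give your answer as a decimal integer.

1751750949

`sample_rate` follows `size` (1 B), `payload_len` (2 B), so it starts at offset 1 + 2 = 3 and occupies 4 bytes.
Bytes at offsets 3..6: 68 69 99 25.
In big-endian order the high byte comes first in memory.
The bytes are already most-significant first: 0x68699925.
0x68699925 = 1751750949.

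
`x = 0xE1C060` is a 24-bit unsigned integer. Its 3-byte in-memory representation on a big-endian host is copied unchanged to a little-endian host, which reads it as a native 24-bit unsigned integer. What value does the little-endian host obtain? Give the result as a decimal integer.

Stored big-endian, the bytes at ascending addresses are E1 C0 60.
Read back as little-endian, the first byte is least significant, giving 0x60C0E1.
0x60C0E1 = 6340833.

6340833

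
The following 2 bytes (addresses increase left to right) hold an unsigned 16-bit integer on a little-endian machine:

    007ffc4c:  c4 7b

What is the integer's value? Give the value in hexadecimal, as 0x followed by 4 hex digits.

Little-endian stores the least-significant byte at the lowest address.
Reassemble most-significant byte first: 7B C4 → 0x7BC4.

0x7BC4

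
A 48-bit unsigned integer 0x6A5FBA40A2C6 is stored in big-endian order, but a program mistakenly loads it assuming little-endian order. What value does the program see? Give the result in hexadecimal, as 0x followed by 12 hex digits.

Stored big-endian, the bytes at ascending addresses are 6A 5F BA 40 A2 C6.
Read back as little-endian, the first byte is least significant, giving 0xC6A240BA5F6A.

0xC6A240BA5F6A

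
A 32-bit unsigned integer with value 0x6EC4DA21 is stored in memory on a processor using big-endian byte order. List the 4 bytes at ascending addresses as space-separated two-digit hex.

Split into bytes (most-significant first): 6E C4 DA 21.
In big-endian order the high byte comes first in memory.
So the memory order matches the most-significant-first order: 6E C4 DA 21.

6E C4 DA 21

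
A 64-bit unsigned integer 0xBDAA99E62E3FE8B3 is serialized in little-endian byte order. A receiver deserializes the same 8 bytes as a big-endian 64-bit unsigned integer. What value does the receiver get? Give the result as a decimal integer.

Stored little-endian, the bytes at ascending addresses are B3 E8 3F 2E E6 99 AA BD.
Read back as big-endian, the last byte is least significant, giving 0xB3E83F2EE699AABD.
0xB3E83F2EE699AABD = 12963680998055848637.

12963680998055848637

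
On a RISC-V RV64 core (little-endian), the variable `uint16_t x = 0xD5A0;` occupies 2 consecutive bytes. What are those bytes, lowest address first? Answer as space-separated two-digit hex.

A0 D5

Split into bytes (most-significant first): D5 A0.
In little-endian order the low byte comes first in memory.
So at ascending addresses the bytes are A0 D5.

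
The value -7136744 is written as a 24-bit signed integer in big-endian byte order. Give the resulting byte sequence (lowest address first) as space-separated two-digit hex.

93 1A 18

Two's complement of -7136744 in 24 bits: 7136744 = 0x6CE5E8; invert → 0x931A17; add 1 → 0x931A18.
Split into bytes (most-significant first): 93 1A 18.
In big-endian order the high byte comes first in memory.
So the memory order matches the most-significant-first order: 93 1A 18.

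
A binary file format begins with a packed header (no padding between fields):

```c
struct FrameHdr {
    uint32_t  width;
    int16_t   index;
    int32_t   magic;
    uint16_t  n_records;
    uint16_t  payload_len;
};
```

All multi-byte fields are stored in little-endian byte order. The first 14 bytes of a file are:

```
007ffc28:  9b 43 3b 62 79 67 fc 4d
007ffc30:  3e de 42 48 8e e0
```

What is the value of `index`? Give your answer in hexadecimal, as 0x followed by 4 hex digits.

`index` follows `width` (4 bytes), so it starts at byte offset 4 and occupies 2 bytes.
Bytes at offsets 4..5: 79 67.
Little-endian stores the least-significant byte at the lowest address.
Reassemble most-significant byte first: 67 79 → 0x6779.

0x6779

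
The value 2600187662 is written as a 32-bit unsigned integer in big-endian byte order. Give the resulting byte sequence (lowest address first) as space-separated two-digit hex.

2600187662 in hexadecimal, padded to 32 bits, is 0x9AFBB70E.
Split into bytes (most-significant first): 9A FB B7 0E.
Big-endian: lowest address holds the most-significant byte.
So the memory order matches the most-significant-first order: 9A FB B7 0E.

9A FB B7 0E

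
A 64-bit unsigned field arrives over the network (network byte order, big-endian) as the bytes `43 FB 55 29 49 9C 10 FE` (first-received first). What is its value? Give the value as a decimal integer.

4898602655512531198

In big-endian order the high byte comes first in memory.
The bytes are already most-significant first: 0x43FB5529499C10FE.
0x43FB5529499C10FE = 4898602655512531198.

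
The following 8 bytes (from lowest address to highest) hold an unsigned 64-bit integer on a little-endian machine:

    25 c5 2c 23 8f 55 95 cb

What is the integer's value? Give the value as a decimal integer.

Little-endian: lowest address holds the least-significant byte.
Reassemble most-significant byte first: CB 95 55 8F 23 2C C5 25 → 0xCB95558F232CC525.
0xCB95558F232CC525 = 14669725434488079653.

14669725434488079653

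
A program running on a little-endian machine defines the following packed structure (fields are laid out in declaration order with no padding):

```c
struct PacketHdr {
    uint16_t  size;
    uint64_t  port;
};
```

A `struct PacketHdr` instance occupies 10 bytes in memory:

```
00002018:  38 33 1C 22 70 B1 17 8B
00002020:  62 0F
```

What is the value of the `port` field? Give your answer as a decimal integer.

`port` follows `size` (2 bytes), so it starts at byte offset 2 and occupies 8 bytes.
Bytes at offsets 2..9: 1C 22 70 B1 17 8B 62 0F.
In little-endian order the low byte comes first in memory.
Reassemble most-significant byte first: 0F 62 8B 17 B1 70 22 1C → 0x0F628B17B170221C.
0x0F628B17B170221C = 1108601392163987996.

1108601392163987996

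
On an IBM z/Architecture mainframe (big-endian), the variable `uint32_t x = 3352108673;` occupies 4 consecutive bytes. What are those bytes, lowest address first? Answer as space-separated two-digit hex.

C7 CD 1E 81

3352108673 in hexadecimal, padded to 32 bits, is 0xC7CD1E81.
Split into bytes (most-significant first): C7 CD 1E 81.
In big-endian order the high byte comes first in memory.
So the memory order matches the most-significant-first order: C7 CD 1E 81.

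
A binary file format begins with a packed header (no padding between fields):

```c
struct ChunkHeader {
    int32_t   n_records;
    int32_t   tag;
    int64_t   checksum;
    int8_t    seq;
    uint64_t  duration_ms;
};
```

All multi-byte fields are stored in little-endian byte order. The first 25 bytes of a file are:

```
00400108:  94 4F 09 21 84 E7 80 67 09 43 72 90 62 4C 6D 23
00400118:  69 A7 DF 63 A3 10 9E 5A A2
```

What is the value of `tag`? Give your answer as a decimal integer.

`tag` follows `n_records` (4 bytes), so it starts at byte offset 4 and occupies 4 bytes.
Bytes at offsets 4..7: 84 E7 80 67.
Little-endian: lowest address holds the least-significant byte.
Reassemble most-significant byte first: 67 80 E7 84 → 0x6780E784.
0x6780E784 = 1736501124.

1736501124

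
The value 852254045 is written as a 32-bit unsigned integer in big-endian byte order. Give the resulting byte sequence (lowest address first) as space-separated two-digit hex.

852254045 in hexadecimal, padded to 32 bits, is 0x32CC5D5D.
Split into bytes (most-significant first): 32 CC 5D 5D.
In big-endian order the high byte comes first in memory.
So the memory order matches the most-significant-first order: 32 CC 5D 5D.

32 CC 5D 5D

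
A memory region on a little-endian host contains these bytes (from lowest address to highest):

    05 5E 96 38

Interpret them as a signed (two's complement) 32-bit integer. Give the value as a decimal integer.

949378565

In little-endian order the low byte comes first in memory.
Reassemble most-significant byte first: 38 96 5E 05 → 0x38965E05.
0x38965E05 = 949378565.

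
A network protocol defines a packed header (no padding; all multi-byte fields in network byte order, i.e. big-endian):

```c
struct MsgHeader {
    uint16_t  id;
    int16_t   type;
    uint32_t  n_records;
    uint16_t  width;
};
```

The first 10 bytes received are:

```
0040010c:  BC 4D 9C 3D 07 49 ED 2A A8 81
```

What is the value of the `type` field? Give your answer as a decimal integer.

`type` follows `id` (2 bytes), so it starts at byte offset 2 and occupies 2 bytes.
Bytes at offsets 2..3: 9C 3D.
Big-endian: lowest address holds the most-significant byte.
The bytes are already most-significant first: 0x9C3D.
Top bit is set, so as a signed 16-bit value this is 0x9C3D − 2^16 = -25539.

-25539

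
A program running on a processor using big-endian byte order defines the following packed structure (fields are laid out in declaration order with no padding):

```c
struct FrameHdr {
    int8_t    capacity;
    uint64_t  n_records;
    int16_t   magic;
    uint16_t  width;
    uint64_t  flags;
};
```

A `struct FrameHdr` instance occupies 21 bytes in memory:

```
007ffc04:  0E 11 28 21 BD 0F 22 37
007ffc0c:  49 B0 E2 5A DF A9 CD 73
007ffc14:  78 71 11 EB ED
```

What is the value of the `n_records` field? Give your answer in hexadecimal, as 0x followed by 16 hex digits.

`n_records` follows `capacity` (1 byte), so it starts at byte offset 1 and occupies 8 bytes.
Bytes at offsets 1..8: 11 28 21 BD 0F 22 37 49.
Big-endian stores the most-significant byte at the lowest address.
The bytes are already most-significant first: 0x112821BD0F223749.

0x112821BD0F223749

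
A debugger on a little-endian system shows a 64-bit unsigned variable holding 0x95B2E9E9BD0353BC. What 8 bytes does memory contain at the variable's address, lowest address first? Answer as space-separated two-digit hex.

BC 53 03 BD E9 E9 B2 95

Split into bytes (most-significant first): 95 B2 E9 E9 BD 03 53 BC.
In little-endian order the low byte comes first in memory.
So at ascending addresses the bytes are BC 53 03 BD E9 E9 B2 95.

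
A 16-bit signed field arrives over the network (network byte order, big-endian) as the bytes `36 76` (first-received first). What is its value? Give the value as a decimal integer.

13942

In big-endian order the high byte comes first in memory.
The bytes are already most-significant first: 0x3676.
0x3676 = 13942.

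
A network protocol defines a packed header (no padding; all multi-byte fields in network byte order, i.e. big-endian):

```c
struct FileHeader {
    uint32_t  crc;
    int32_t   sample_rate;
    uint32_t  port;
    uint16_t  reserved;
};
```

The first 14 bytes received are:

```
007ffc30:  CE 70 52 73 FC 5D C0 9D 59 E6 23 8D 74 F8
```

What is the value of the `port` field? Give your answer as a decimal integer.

`port` follows `crc` (4 B), `sample_rate` (4 B), so it starts at offset 4 + 4 = 8 and occupies 4 bytes.
Bytes at offsets 8..11: 59 E6 23 8D.
Big-endian stores the most-significant byte at the lowest address.
The bytes are already most-significant first: 0x59E6238D.
0x59E6238D = 1508254605.

1508254605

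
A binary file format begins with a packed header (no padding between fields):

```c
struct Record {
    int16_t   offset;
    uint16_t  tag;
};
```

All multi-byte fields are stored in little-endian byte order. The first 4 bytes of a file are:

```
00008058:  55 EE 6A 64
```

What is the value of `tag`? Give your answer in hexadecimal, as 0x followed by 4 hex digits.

0x646A

`tag` follows `offset` (2 bytes), so it starts at byte offset 2 and occupies 2 bytes.
Bytes at offsets 2..3: 6A 64.
Little-endian stores the least-significant byte at the lowest address.
Reassemble most-significant byte first: 64 6A → 0x646A.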